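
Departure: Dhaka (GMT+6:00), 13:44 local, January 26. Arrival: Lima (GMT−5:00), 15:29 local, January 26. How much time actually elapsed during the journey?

Departure in UTC: 13:44 − 6:00 = 07:44 on Jan 26.
Arrival in UTC: 15:29 + 5:00 = 20:29 on Jan 26.
Elapsed = 20:29 − 07:44 = 12 hours 45 minutes.

12 hours 45 minutes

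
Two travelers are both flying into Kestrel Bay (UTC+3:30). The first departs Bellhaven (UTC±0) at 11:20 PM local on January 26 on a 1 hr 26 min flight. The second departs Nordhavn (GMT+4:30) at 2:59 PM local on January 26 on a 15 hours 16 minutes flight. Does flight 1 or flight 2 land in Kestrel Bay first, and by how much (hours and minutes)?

the first, by 59 minutes

Flight 1 departs at 11:20 PM UTC (Jan 26).
+1 hour 26 minutes → arrive 12:46 AM UTC on Jan 27.
Flight 2 in UTC: 2:59 PM − 4:30 = 10:29 AM on Jan 26.
+15 hours 16 minutes → arrive 1:45 AM UTC on Jan 27.
Flight 1 lands earlier by 59 minutes.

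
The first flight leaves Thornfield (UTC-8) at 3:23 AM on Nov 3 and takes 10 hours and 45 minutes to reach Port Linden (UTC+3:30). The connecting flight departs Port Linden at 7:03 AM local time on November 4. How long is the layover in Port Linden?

Convert departure to UTC: 3:23 AM + 8:00 = 11:23 AM UTC on Nov 3.
Add 10 hours and 45 minutes flight time → 10:08 PM UTC.
Port Linden is UTC+3:30, so local arrival = 10:08 PM + 3:30 = 1:38 AM on Nov 4.
Layover = 7:03 AM − 1:38 AM = 5 hours 25 minutes.

5 hours 25 minutes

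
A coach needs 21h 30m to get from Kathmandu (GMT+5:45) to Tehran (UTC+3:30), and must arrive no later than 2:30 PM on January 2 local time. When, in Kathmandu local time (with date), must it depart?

Target arrival in UTC: 2:30 PM − 3:30 = 11:00 AM on Jan 2.
Subtract 21 hours and 30 minutes → departure 1:30 PM UTC on Jan 1.
Kathmandu is UTC+5:45: 1:30 PM + 5:45 = 7:15 PM on Jan 1.

7:15 PM on January 1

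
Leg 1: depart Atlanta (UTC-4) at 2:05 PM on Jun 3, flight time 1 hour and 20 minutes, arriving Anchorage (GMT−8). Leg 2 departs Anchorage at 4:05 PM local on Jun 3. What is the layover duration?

4 hours 40 minutes

Convert departure to UTC: 2:05 PM + 4:00 = 6:05 PM UTC on Jun 3.
Add 1 hour 20 minutes flight time → 7:25 PM UTC.
Anchorage is UTC−8:00, so local arrival = 7:25 PM − 8:00 = 11:25 AM on Jun 3.
Layover = 4:05 PM − 11:25 AM = 4 hours 40 minutes.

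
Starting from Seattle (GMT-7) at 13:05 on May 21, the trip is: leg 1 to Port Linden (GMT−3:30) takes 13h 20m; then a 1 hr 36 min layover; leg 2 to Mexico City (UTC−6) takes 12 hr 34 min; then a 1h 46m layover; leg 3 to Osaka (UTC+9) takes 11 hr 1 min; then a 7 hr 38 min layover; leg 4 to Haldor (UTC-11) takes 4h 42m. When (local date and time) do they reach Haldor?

Convert departure to UTC: 13:05 + 7:00 = 20:05 UTC on May 21.
Add 13 hours 20 minutes leg 1 → 09:25 UTC (May 22).
Add 1 hour 36 minutes layover in Port Linden → 11:01 UTC.
Add 12 hours and 34 minutes leg 2 → 23:35 UTC.
Add 1 hour and 46 minutes layover in Mexico City → 01:21 UTC (May 23).
Add 11 hours 1 minute leg 3 → 12:22 UTC.
Add 7 hours 38 minutes layover in Osaka → 20:00 UTC.
Add 4 hours 42 minutes leg 4 → 00:42 UTC (May 24).
Haldor is UTC−11:00, so local arrival = 00:42 − 11:00 = 13:42 on May 23.

13:42 on May 23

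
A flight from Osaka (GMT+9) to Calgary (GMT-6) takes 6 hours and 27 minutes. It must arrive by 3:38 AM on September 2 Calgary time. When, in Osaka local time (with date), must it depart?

12:11 PM on September 2

Target arrival in UTC: 3:38 AM + 6:00 = 9:38 AM on Sep 2.
Subtract 6 hours and 27 minutes → departure 3:11 AM UTC on Sep 2.
Osaka is UTC+9:00: 3:11 AM + 9:00 = 12:11 PM on Sep 2.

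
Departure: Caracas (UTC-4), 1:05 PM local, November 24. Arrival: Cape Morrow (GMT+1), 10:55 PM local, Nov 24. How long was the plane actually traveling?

4 hours 50 minutes

Departure in UTC: 1:05 PM + 4:00 = 5:05 PM on Nov 24.
Arrival in UTC: 10:55 PM − 1:00 = 9:55 PM on Nov 24.
Elapsed = 9:55 PM − 5:05 PM = 4 hours 50 minutes.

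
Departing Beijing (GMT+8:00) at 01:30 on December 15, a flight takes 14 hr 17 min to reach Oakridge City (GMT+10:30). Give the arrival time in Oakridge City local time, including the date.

Convert departure to UTC: 01:30 − 8:00 = 17:30 UTC on Dec 14.
Add 14 hours and 17 minutes travel time → 07:47 UTC (Dec 15).
Oakridge City is UTC+10:30, so local arrival = 07:47 + 10:30 = 18:17 on Dec 15.

18:17 on Dec 15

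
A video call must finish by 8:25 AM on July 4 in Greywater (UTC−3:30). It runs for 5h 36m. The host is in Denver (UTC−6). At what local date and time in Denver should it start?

Target end time in UTC: 8:25 AM + 3:30 = 11:55 AM on Jul 4.
Subtract 5 hours and 36 minutes → start 6:19 AM UTC on Jul 4.
Denver is UTC−6:00: 6:19 AM − 6:00 = 12:19 AM on Jul 4.

12:19 AM on July 4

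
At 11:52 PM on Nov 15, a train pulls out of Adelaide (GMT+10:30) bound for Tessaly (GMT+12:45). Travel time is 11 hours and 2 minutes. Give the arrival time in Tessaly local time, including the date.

1:09 PM on Nov 16

Convert departure to UTC: 11:52 PM − 10:30 = 1:22 PM UTC on Nov 15.
Add 11 hours 2 minutes travel time → 12:24 AM UTC (Nov 16).
Tessaly is UTC+12:45, so local arrival = 12:24 AM + 12:45 = 1:09 PM on Nov 16.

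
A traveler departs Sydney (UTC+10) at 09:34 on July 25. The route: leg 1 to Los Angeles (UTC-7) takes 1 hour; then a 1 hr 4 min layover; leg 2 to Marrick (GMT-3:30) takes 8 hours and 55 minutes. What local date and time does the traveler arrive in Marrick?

07:03 on Jul 25

Convert departure to UTC: 09:34 − 10:00 = 23:34 UTC on Jul 24.
Add 1 hour leg 1 → 00:34 UTC (Jul 25).
Add 1 hour and 4 minutes layover in Los Angeles → 01:38 UTC.
Add 8 hours 55 minutes leg 2 → 10:33 UTC.
Marrick is UTC−3:30, so local arrival = 10:33 − 3:30 = 07:03 on Jul 25.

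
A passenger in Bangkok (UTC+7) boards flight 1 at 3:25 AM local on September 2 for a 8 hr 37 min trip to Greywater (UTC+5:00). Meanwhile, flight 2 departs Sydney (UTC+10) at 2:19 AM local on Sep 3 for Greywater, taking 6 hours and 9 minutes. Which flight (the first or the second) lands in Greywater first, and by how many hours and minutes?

Flight 1 in UTC: 3:25 AM − 7:00 = 8:25 PM on Sep 1.
+8 hours 37 minutes → arrive 5:02 AM UTC on Sep 2.
Flight 2 in UTC: 2:19 AM − 10:00 = 4:19 PM on Sep 2.
+6 hours and 9 minutes → arrive 10:28 PM UTC on Sep 2.
Flight 1 lands earlier by 17 hours 26 minutes.

the first, by 17 hours 26 minutes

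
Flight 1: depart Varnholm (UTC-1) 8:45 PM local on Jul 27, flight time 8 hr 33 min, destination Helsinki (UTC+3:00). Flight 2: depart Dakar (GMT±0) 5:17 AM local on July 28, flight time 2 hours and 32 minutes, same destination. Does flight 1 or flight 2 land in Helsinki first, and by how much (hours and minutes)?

Flight 1 in UTC: 8:45 PM + 1:00 = 9:45 PM on Jul 27.
+8 hours and 33 minutes → arrive 6:18 AM UTC on Jul 28.
Flight 2 departs at 5:17 AM UTC (Jul 28).
+2 hours 32 minutes → arrive 7:49 AM UTC on Jul 28.
Flight 1 lands earlier by 1 hour 31 minutes.

the first, by 1 hour 31 minutes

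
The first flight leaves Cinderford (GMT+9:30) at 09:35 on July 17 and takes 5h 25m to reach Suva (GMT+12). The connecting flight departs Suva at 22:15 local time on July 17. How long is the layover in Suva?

Convert departure to UTC: 09:35 − 9:30 = 00:05 UTC on Jul 17.
Add 5 hours 25 minutes flight time → 05:30 UTC.
Suva is UTC+12:00, so local arrival = 05:30 + 12:00 = 17:30 on Jul 17.
Layover = 22:15 − 17:30 = 4 hours 45 minutes.

4 hours 45 minutes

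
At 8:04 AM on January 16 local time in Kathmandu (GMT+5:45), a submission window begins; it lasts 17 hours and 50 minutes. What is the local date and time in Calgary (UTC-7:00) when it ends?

Convert start to UTC: 8:04 AM − 5:45 = 2:19 AM UTC on Jan 16.
Add 17 hours and 50 minutes duration → 8:09 PM UTC.
Calgary is UTC−7:00, so local end time = 8:09 PM − 7:00 = 1:09 PM on Jan 16.

1:09 PM on Jan 16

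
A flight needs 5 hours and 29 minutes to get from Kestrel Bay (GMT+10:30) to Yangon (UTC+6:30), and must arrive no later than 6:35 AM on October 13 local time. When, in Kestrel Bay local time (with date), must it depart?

5:06 AM on October 13

Target arrival in UTC: 6:35 AM − 6:30 = 12:05 AM on Oct 13.
Subtract 5 hours 29 minutes → departure 6:36 PM UTC on Oct 12.
Kestrel Bay is UTC+10:30: 6:36 PM + 10:30 = 5:06 AM on Oct 13.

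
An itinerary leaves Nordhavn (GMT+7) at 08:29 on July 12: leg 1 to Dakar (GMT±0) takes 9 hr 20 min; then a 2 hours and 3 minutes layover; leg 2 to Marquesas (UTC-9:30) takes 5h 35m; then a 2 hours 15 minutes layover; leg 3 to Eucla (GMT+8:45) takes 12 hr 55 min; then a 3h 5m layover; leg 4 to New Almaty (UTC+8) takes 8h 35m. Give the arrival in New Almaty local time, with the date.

Convert departure to UTC: 08:29 − 7:00 = 01:29 UTC on Jul 12.
Add 9 hours 20 minutes leg 1 → 10:49 UTC.
Add 2 hours 3 minutes layover in Dakar → 12:52 UTC.
Add 5 hours 35 minutes leg 2 → 18:27 UTC.
Add 2 hours 15 minutes layover in Marquesas → 20:42 UTC.
Add 12 hours 55 minutes leg 3 → 09:37 UTC (Jul 13).
Add 3 hours and 5 minutes layover in Eucla → 12:42 UTC.
Add 8 hours and 35 minutes leg 4 → 21:17 UTC.
New Almaty is UTC+8:00, so local arrival = 21:17 + 8:00 = 05:17 on Jul 14.

05:17 on July 14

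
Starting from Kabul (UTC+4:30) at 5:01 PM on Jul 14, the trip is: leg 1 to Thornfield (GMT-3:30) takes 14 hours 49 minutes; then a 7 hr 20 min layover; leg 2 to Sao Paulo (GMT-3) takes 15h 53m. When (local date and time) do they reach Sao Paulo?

Convert departure to UTC: 5:01 PM − 4:30 = 12:31 PM UTC on Jul 14.
Add 14 hours and 49 minutes leg 1 → 3:20 AM UTC (Jul 15).
Add 7 hours and 20 minutes layover in Thornfield → 10:40 AM UTC.
Add 15 hours and 53 minutes leg 2 → 2:33 AM UTC (Jul 16).
Sao Paulo is UTC−3:00, so local arrival = 2:33 AM − 3:00 = 11:33 PM on Jul 15.

11:33 PM on July 15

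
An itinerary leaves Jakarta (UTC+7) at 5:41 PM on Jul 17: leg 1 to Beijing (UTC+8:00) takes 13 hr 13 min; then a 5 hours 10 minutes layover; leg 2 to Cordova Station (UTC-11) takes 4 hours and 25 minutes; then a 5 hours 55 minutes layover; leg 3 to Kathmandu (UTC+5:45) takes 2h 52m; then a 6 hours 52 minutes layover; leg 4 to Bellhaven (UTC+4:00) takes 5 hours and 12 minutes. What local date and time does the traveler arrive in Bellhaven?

Convert departure to UTC: 5:41 PM − 7:00 = 10:41 AM UTC on Jul 17.
Add 13 hours and 13 minutes leg 1 → 11:54 PM UTC.
Add 5 hours and 10 minutes layover in Beijing → 5:04 AM UTC (Jul 18).
Add 4 hours and 25 minutes leg 2 → 9:29 AM UTC.
Add 5 hours and 55 minutes layover in Cordova Station → 3:24 PM UTC.
Add 2 hours 52 minutes leg 3 → 6:16 PM UTC.
Add 6 hours 52 minutes layover in Kathmandu → 1:08 AM UTC (Jul 19).
Add 5 hours 12 minutes leg 4 → 6:20 AM UTC.
Bellhaven is UTC+4:00, so local arrival = 6:20 AM + 4:00 = 10:20 AM on Jul 19.

10:20 AM on Jul 19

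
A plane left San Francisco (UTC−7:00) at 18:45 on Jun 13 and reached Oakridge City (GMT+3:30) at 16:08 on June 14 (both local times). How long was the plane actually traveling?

Departure in UTC: 18:45 + 7:00 = 01:45 on Jun 14.
Arrival in UTC: 16:08 − 3:30 = 12:38 on Jun 14.
Elapsed = 12:38 − 01:45 = 10 hours 53 minutes.

10 hours 53 minutes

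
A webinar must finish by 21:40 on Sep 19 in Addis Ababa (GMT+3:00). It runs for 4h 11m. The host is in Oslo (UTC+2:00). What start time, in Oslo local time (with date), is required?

Target end time in UTC: 21:40 − 3:00 = 18:40 on Sep 19.
Subtract 4 hours 11 minutes → start 14:29 UTC on Sep 19.
Oslo is UTC+2:00: 14:29 + 2:00 = 16:29 on Sep 19.

16:29 on September 19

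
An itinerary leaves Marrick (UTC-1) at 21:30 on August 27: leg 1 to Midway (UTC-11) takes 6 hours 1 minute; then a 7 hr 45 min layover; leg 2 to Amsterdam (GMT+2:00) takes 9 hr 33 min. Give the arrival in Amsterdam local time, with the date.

23:49 on August 28

Convert departure to UTC: 21:30 + 1:00 = 22:30 UTC on Aug 27.
Add 6 hours 1 minute leg 1 → 04:31 UTC (Aug 28).
Add 7 hours 45 minutes layover in Midway → 12:16 UTC.
Add 9 hours 33 minutes leg 2 → 21:49 UTC.
Amsterdam is UTC+2:00, so local arrival = 21:49 + 2:00 = 23:49 on Aug 28.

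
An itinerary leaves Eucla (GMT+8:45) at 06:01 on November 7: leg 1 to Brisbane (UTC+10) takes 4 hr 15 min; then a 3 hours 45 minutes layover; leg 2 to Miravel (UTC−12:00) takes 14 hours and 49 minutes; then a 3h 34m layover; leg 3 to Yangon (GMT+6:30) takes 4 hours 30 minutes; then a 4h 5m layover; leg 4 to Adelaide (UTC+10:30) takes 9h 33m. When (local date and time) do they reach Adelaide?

04:17 on Nov 9

Convert departure to UTC: 06:01 − 8:45 = 21:16 UTC on Nov 6.
Add 4 hours and 15 minutes leg 1 → 01:31 UTC (Nov 7).
Add 3 hours and 45 minutes layover in Brisbane → 05:16 UTC.
Add 14 hours 49 minutes leg 2 → 20:05 UTC.
Add 3 hours 34 minutes layover in Miravel → 23:39 UTC.
Add 4 hours 30 minutes leg 3 → 04:09 UTC (Nov 8).
Add 4 hours 5 minutes layover in Yangon → 08:14 UTC.
Add 9 hours and 33 minutes leg 4 → 17:47 UTC.
Adelaide is UTC+10:30, so local arrival = 17:47 + 10:30 = 04:17 on Nov 9.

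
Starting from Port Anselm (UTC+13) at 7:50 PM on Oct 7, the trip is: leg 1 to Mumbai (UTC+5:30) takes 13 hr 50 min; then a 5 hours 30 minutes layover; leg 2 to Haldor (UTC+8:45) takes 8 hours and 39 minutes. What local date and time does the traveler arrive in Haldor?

7:34 PM on October 8

Convert departure to UTC: 7:50 PM − 13:00 = 6:50 AM UTC on Oct 7.
Add 13 hours 50 minutes leg 1 → 8:40 PM UTC.
Add 5 hours 30 minutes layover in Mumbai → 2:10 AM UTC (Oct 8).
Add 8 hours 39 minutes leg 2 → 10:49 AM UTC.
Haldor is UTC+8:45, so local arrival = 10:49 AM + 8:45 = 7:34 PM on Oct 8.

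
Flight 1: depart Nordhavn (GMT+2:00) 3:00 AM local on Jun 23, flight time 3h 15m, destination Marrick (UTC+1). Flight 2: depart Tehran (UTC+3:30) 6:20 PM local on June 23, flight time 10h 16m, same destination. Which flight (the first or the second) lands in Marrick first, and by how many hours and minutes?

Flight 1 in UTC: 3:00 AM − 2:00 = 1:00 AM on Jun 23.
+3 hours 15 minutes → arrive 4:15 AM UTC on Jun 23.
Flight 2 in UTC: 6:20 PM − 3:30 = 2:50 PM on Jun 23.
+10 hours 16 minutes → arrive 1:06 AM UTC on Jun 24.
Flight 1 lands earlier by 20 hours 51 minutes.

the first, by 20 hours 51 minutes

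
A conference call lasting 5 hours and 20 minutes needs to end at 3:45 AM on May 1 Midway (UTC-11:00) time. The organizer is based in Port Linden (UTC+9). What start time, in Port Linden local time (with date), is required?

Target end time in UTC: 3:45 AM + 11:00 = 2:45 PM on May 1.
Subtract 5 hours and 20 minutes → start 9:25 AM UTC on May 1.
Port Linden is UTC+9:00: 9:25 AM + 9:00 = 6:25 PM on May 1.

6:25 PM on May 1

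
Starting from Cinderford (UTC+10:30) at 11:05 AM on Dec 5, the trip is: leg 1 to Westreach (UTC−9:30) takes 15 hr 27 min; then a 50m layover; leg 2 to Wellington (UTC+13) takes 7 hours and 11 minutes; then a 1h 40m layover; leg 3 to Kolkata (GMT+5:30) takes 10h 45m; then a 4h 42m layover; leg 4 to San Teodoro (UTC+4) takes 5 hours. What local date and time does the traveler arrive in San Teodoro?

2:10 AM on December 7

Convert departure to UTC: 11:05 AM − 10:30 = 12:35 AM UTC on Dec 5.
Add 15 hours and 27 minutes leg 1 → 4:02 PM UTC.
Add 50 minutes layover in Westreach → 4:52 PM UTC.
Add 7 hours 11 minutes leg 2 → 12:03 AM UTC (Dec 6).
Add 1 hour and 40 minutes layover in Wellington → 1:43 AM UTC.
Add 10 hours and 45 minutes leg 3 → 12:28 PM UTC.
Add 4 hours 42 minutes layover in Kolkata → 5:10 PM UTC.
Add 5 hours leg 4 → 10:10 PM UTC.
San Teodoro is UTC+4:00, so local arrival = 10:10 PM + 4:00 = 2:10 AM on Dec 7.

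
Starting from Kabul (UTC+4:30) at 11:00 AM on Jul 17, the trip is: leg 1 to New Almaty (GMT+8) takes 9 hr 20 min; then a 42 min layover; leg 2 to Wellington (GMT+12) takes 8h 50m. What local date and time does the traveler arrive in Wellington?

Convert departure to UTC: 11:00 AM − 4:30 = 6:30 AM UTC on Jul 17.
Add 9 hours and 20 minutes leg 1 → 3:50 PM UTC.
Add 42 minutes layover in New Almaty → 4:32 PM UTC.
Add 8 hours and 50 minutes leg 2 → 1:22 AM UTC (Jul 18).
Wellington is UTC+12:00, so local arrival = 1:22 AM + 12:00 = 1:22 PM on Jul 18.

1:22 PM on July 18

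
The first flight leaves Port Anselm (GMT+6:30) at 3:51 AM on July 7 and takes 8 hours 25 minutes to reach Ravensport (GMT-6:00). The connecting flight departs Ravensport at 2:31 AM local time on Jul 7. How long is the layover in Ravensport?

Convert departure to UTC: 3:51 AM − 6:30 = 9:21 PM UTC on Jul 6.
Add 8 hours 25 minutes flight time → 5:46 AM UTC (Jul 7).
Ravensport is UTC−6:00, so local arrival = 5:46 AM − 6:00 = 11:46 PM on Jul 6.
Layover = 2:31 AM − 11:46 PM (+1 day) = 2 hours 45 minutes.

2 hours 45 minutes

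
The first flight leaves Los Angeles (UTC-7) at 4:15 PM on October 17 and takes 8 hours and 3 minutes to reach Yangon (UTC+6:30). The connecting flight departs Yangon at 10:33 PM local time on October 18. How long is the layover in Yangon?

8 hours 45 minutes

Convert departure to UTC: 4:15 PM + 7:00 = 11:15 PM UTC on Oct 17.
Add 8 hours and 3 minutes flight time → 7:18 AM UTC (Oct 18).
Yangon is UTC+6:30, so local arrival = 7:18 AM + 6:30 = 1:48 PM on Oct 18.
Layover = 10:33 PM − 1:48 PM = 8 hours 45 minutes.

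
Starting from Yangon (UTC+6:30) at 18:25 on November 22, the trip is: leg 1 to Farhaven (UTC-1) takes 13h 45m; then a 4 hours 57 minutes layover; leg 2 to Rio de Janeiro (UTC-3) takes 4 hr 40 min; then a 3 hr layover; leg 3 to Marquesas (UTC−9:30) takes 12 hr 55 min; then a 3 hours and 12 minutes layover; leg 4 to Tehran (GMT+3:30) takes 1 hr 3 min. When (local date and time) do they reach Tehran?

10:57 on November 24

Convert departure to UTC: 18:25 − 6:30 = 11:55 UTC on Nov 22.
Add 13 hours 45 minutes leg 1 → 01:40 UTC (Nov 23).
Add 4 hours and 57 minutes layover in Farhaven → 06:37 UTC.
Add 4 hours and 40 minutes leg 2 → 11:17 UTC.
Add 3 hours layover in Rio de Janeiro → 14:17 UTC.
Add 12 hours 55 minutes leg 3 → 03:12 UTC (Nov 24).
Add 3 hours 12 minutes layover in Marquesas → 06:24 UTC.
Add 1 hour and 3 minutes leg 4 → 07:27 UTC.
Tehran is UTC+3:30, so local arrival = 07:27 + 3:30 = 10:57 on Nov 24.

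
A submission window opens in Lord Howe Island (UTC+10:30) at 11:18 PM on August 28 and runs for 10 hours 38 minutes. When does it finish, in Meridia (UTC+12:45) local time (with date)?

Convert start to UTC: 11:18 PM − 10:30 = 12:48 PM UTC on Aug 28.
Add 10 hours 38 minutes duration → 11:26 PM UTC.
Meridia is UTC+12:45, so local end time = 11:26 PM + 12:45 = 12:11 PM on Aug 29.

12:11 PM on Aug 29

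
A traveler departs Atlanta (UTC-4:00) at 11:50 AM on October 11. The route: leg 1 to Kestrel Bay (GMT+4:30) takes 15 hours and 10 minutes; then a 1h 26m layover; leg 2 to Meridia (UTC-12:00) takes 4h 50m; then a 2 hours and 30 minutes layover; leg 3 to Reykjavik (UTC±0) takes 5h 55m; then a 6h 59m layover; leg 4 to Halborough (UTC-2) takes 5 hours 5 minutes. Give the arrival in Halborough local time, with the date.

7:45 AM on October 13

Convert departure to UTC: 11:50 AM + 4:00 = 3:50 PM UTC on Oct 11.
Add 15 hours 10 minutes leg 1 → 7:00 AM UTC (Oct 12).
Add 1 hour and 26 minutes layover in Kestrel Bay → 8:26 AM UTC.
Add 4 hours 50 minutes leg 2 → 1:16 PM UTC.
Add 2 hours and 30 minutes layover in Meridia → 3:46 PM UTC.
Add 5 hours and 55 minutes leg 3 → 9:41 PM UTC.
Add 6 hours 59 minutes layover in Reykjavik → 4:40 AM UTC (Oct 13).
Add 5 hours 5 minutes leg 4 → 9:45 AM UTC.
Halborough is UTC−2:00, so local arrival = 9:45 AM − 2:00 = 7:45 AM on Oct 13.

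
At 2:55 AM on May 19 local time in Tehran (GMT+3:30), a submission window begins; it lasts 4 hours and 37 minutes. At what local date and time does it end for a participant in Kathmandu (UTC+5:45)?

Convert start to UTC: 2:55 AM − 3:30 = 11:25 PM UTC on May 18.
Add 4 hours 37 minutes duration → 4:02 AM UTC (May 19).
Kathmandu is UTC+5:45, so local end time = 4:02 AM + 5:45 = 9:47 AM on May 19.

9:47 AM on May 19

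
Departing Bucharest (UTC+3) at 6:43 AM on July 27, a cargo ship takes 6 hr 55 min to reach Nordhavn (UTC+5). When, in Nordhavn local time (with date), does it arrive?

Convert departure to UTC: 6:43 AM − 3:00 = 3:43 AM UTC on Jul 27.
Add 6 hours 55 minutes travel time → 10:38 AM UTC.
Nordhavn is UTC+5:00, so local arrival = 10:38 AM + 5:00 = 3:38 PM on Jul 27.

3:38 PM on July 27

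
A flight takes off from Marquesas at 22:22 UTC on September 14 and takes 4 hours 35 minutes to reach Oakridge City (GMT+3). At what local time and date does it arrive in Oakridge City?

05:57 on September 15

Departure is given in UTC: 22:22 on Sep 14.
Add 4 hours 35 minutes → 02:57 UTC (Sep 15).
Oakridge City is UTC+3:00: 02:57 + 3:00 = 05:57 on Sep 15.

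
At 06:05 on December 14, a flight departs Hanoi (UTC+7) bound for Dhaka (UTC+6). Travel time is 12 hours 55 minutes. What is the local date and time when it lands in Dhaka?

Convert departure to UTC: 06:05 − 7:00 = 23:05 UTC on Dec 13.
Add 12 hours and 55 minutes travel time → 12:00 UTC (Dec 14).
Dhaka is UTC+6:00, so local arrival = 12:00 + 6:00 = 18:00 on Dec 14.

18:00 on December 14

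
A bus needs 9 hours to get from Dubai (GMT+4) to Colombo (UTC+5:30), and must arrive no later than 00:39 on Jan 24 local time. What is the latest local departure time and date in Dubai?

Target arrival in UTC: 00:39 − 5:30 = 19:09 on Jan 23.
Subtract 9 hours → departure 10:09 UTC on Jan 23.
Dubai is UTC+4:00: 10:09 + 4:00 = 14:09 on Jan 23.

14:09 on January 23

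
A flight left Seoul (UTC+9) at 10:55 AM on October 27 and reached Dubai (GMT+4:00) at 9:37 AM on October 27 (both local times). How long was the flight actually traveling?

Dubai is 5:00 behind Seoul.
Clock-face elapsed time (ignoring zones) is −1 hour 18 minutes.
Actual elapsed = −1 hour 18 minutes + 5:00 = 3 hours 42 minutes.

3 hours 42 minutes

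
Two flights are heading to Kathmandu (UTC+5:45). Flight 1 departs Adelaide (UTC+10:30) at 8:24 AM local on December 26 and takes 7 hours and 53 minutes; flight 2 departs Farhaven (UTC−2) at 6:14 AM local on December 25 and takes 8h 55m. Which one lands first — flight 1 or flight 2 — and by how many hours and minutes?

Flight 1 in UTC: 8:24 AM − 10:30 = 9:54 PM on Dec 25.
+7 hours 53 minutes → arrive 5:47 AM UTC on Dec 26.
Flight 2 in UTC: 6:14 AM + 2:00 = 8:14 AM on Dec 25.
+8 hours 55 minutes → arrive 5:09 PM UTC on Dec 25.
Flight 2 lands earlier by 12 hours 38 minutes.

the second, by 12 hours 38 minutes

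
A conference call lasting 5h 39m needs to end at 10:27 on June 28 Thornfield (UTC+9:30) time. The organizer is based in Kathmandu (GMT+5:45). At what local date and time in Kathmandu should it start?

01:03 on June 28

Target end time in UTC: 10:27 − 9:30 = 00:57 on Jun 28.
Subtract 5 hours 39 minutes → start 19:18 UTC on Jun 27.
Kathmandu is UTC+5:45: 19:18 + 5:45 = 01:03 on Jun 28.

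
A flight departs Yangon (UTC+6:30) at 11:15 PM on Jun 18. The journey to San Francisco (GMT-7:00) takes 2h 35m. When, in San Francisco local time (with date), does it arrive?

12:20 PM on Jun 18

Convert departure to UTC: 11:15 PM − 6:30 = 4:45 PM UTC on Jun 18.
Add 2 hours and 35 minutes travel time → 7:20 PM UTC.
San Francisco is UTC−7:00, so local arrival = 7:20 PM − 7:00 = 12:20 PM on Jun 18.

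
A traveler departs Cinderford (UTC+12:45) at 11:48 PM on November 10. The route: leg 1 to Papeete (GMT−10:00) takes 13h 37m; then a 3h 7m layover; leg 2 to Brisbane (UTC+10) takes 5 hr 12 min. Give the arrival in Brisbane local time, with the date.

6:59 PM on Nov 11

Convert departure to UTC: 11:48 PM − 12:45 = 11:03 AM UTC on Nov 10.
Add 13 hours 37 minutes leg 1 → 12:40 AM UTC (Nov 11).
Add 3 hours and 7 minutes layover in Papeete → 3:47 AM UTC.
Add 5 hours 12 minutes leg 2 → 8:59 AM UTC.
Brisbane is UTC+10:00, so local arrival = 8:59 AM + 10:00 = 6:59 PM on Nov 11.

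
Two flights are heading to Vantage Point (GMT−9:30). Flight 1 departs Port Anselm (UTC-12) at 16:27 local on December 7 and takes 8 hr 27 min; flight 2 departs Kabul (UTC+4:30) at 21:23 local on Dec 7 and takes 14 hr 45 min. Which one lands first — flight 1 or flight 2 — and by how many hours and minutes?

the second, by 5 hours 16 minutes

Flight 1 in UTC: 16:27 + 12:00 = 04:27 on Dec 8.
+8 hours and 27 minutes → arrive 12:54 UTC on Dec 8.
Flight 2 in UTC: 21:23 − 4:30 = 16:53 on Dec 7.
+14 hours and 45 minutes → arrive 07:38 UTC on Dec 8.
Flight 2 lands earlier by 5 hours 16 minutes.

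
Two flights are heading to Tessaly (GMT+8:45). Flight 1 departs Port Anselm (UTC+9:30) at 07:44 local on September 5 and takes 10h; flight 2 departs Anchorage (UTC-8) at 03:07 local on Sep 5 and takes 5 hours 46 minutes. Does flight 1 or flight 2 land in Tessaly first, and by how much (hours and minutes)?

Flight 1 in UTC: 07:44 − 9:30 = 22:14 on Sep 4.
+10 hours → arrive 08:14 UTC on Sep 5.
Flight 2 in UTC: 03:07 + 8:00 = 11:07 on Sep 5.
+5 hours and 46 minutes → arrive 16:53 UTC on Sep 5.
Flight 1 lands earlier by 8 hours 39 minutes.

the first, by 8 hours 39 minutes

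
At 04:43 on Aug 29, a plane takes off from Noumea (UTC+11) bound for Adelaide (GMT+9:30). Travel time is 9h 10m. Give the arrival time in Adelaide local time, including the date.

12:23 on August 29

Convert departure to UTC: 04:43 − 11:00 = 17:43 UTC on Aug 28.
Add 9 hours and 10 minutes travel time → 02:53 UTC (Aug 29).
Adelaide is UTC+9:30, so local arrival = 02:53 + 9:30 = 12:23 on Aug 29.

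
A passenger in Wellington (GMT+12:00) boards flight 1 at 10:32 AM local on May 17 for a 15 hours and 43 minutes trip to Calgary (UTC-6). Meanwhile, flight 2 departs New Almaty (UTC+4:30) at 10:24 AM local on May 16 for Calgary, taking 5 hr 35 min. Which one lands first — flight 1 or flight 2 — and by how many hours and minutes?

the second, by 26 hours 46 minutes

Flight 1 in UTC: 10:32 AM − 12:00 = 10:32 PM on May 16.
+15 hours and 43 minutes → arrive 2:15 PM UTC on May 17.
Flight 2 in UTC: 10:24 AM − 4:30 = 5:54 AM on May 16.
+5 hours 35 minutes → arrive 11:29 AM UTC on May 16.
Flight 2 lands earlier by 26 hours 46 minutes.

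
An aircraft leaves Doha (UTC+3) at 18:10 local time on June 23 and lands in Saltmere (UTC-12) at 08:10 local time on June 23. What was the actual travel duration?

Departure in UTC: 18:10 − 3:00 = 15:10 on Jun 23.
Arrival in UTC: 08:10 + 12:00 = 20:10 on Jun 23.
Elapsed = 20:10 − 15:10 = 5 hours.

5 hours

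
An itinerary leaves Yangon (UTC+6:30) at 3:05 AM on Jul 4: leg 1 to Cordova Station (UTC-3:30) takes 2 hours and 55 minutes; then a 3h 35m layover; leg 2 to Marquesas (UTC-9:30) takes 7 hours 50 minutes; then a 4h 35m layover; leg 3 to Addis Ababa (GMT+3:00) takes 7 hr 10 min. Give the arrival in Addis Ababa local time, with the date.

Convert departure to UTC: 3:05 AM − 6:30 = 8:35 PM UTC on Jul 3.
Add 2 hours 55 minutes leg 1 → 11:30 PM UTC.
Add 3 hours and 35 minutes layover in Cordova Station → 3:05 AM UTC (Jul 4).
Add 7 hours and 50 minutes leg 2 → 10:55 AM UTC.
Add 4 hours 35 minutes layover in Marquesas → 3:30 PM UTC.
Add 7 hours and 10 minutes leg 3 → 10:40 PM UTC.
Addis Ababa is UTC+3:00, so local arrival = 10:40 PM + 3:00 = 1:40 AM on Jul 5.

1:40 AM on July 5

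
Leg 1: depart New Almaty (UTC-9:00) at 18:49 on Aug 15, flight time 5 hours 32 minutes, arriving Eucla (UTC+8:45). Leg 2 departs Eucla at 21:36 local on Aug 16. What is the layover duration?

3 hours 30 minutes

Convert departure to UTC: 18:49 + 9:00 = 03:49 UTC on Aug 16.
Add 5 hours 32 minutes flight time → 09:21 UTC.
Eucla is UTC+8:45, so local arrival = 09:21 + 8:45 = 18:06 on Aug 16.
Layover = 21:36 − 18:06 = 3 hours 30 minutes.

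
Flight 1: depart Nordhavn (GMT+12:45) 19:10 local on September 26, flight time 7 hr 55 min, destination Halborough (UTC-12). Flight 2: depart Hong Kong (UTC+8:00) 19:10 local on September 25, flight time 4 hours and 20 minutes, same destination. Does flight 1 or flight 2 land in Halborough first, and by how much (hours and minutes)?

the second, by 22 hours 50 minutes

Flight 1 in UTC: 19:10 − 12:45 = 06:25 on Sep 26.
+7 hours 55 minutes → arrive 14:20 UTC on Sep 26.
Flight 2 in UTC: 19:10 − 8:00 = 11:10 on Sep 25.
+4 hours and 20 minutes → arrive 15:30 UTC on Sep 25.
Flight 2 lands earlier by 22 hours 50 minutes.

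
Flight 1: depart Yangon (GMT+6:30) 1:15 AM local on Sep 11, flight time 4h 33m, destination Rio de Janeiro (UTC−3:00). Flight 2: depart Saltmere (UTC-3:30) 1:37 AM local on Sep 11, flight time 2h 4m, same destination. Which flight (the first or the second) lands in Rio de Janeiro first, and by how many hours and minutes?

Flight 1 in UTC: 1:15 AM − 6:30 = 6:45 PM on Sep 10.
+4 hours 33 minutes → arrive 11:18 PM UTC on Sep 10.
Flight 2 in UTC: 1:37 AM + 3:30 = 5:07 AM on Sep 11.
+2 hours 4 minutes → arrive 7:11 AM UTC on Sep 11.
Flight 1 lands earlier by 7 hours 53 minutes.

the first, by 7 hours 53 minutes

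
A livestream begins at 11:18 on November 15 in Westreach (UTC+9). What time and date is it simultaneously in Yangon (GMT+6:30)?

In UTC: 11:18 − 9:00 = 02:18 on Nov 15.
Yangon is UTC+6:30: 02:18 + 6:30 = 08:48 on Nov 15.

08:48 on November 15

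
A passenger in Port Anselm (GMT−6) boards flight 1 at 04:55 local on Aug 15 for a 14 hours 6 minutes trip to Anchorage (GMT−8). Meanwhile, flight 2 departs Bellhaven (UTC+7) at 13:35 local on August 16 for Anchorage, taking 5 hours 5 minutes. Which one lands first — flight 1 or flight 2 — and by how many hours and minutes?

the first, by 10 hours 39 minutes

Flight 1 in UTC: 04:55 + 6:00 = 10:55 on Aug 15.
+14 hours and 6 minutes → arrive 01:01 UTC on Aug 16.
Flight 2 in UTC: 13:35 − 7:00 = 06:35 on Aug 16.
+5 hours 5 minutes → arrive 11:40 UTC on Aug 16.
Flight 1 lands earlier by 10 hours 39 minutes.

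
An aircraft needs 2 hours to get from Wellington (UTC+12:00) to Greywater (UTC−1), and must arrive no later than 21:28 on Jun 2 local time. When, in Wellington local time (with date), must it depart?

Target arrival in UTC: 21:28 + 1:00 = 22:28 on Jun 2.
Subtract 2 hours → departure 20:28 UTC on Jun 2.
Wellington is UTC+12:00: 20:28 + 12:00 = 08:28 on Jun 3.

08:28 on Jun 3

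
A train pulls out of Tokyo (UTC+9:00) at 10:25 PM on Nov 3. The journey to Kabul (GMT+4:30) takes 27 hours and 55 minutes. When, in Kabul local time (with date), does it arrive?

9:50 PM on November 4

Kabul is 4:30 behind Tokyo.
After 27 hours 55 minutes it is 2:20 AM (Nov 5) in Tokyo.
Shift by the zone difference: 2:20 AM − 4:30 = 9:50 PM on Nov 4 in Kabul.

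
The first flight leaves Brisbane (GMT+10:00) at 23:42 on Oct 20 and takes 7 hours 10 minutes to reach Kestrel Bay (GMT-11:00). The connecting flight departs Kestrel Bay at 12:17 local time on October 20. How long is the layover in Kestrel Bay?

Convert departure to UTC: 23:42 − 10:00 = 13:42 UTC on Oct 20.
Add 7 hours 10 minutes flight time → 20:52 UTC.
Kestrel Bay is UTC−11:00, so local arrival = 20:52 − 11:00 = 09:52 on Oct 20.
Layover = 12:17 − 09:52 = 2 hours 25 minutes.

2 hours 25 minutes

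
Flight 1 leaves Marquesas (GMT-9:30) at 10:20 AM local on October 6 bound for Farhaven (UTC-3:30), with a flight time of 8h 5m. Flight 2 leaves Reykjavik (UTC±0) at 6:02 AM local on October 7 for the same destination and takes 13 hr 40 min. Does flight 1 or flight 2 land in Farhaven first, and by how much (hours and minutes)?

the first, by 15 hours 47 minutes

Flight 1 in UTC: 10:20 AM + 9:30 = 7:50 PM on Oct 6.
+8 hours and 5 minutes → arrive 3:55 AM UTC on Oct 7.
Flight 2 departs at 6:02 AM UTC (Oct 7).
+13 hours 40 minutes → arrive 7:42 PM UTC on Oct 7.
Flight 1 lands earlier by 15 hours 47 minutes.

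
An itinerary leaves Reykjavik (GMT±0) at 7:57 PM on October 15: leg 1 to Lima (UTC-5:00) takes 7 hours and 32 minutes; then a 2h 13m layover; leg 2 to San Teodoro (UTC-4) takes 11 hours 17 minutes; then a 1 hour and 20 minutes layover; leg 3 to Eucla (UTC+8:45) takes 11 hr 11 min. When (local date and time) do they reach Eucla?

2:15 PM on Oct 17

Reykjavik is at UTC+0, so departure is already 7:57 PM UTC on Oct 15.
Add 7 hours and 32 minutes leg 1 → 3:29 AM UTC (Oct 16).
Add 2 hours and 13 minutes layover in Lima → 5:42 AM UTC.
Add 11 hours 17 minutes leg 2 → 4:59 PM UTC.
Add 1 hour 20 minutes layover in San Teodoro → 6:19 PM UTC.
Add 11 hours and 11 minutes leg 3 → 5:30 AM UTC (Oct 17).
Eucla is UTC+8:45, so local arrival = 5:30 AM + 8:45 = 2:15 PM on Oct 17.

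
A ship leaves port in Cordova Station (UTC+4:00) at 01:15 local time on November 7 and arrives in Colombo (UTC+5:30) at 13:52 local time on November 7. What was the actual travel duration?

Colombo is 1:30 ahead of Cordova Station.
Clock-face elapsed time (ignoring zones) is 12 hours 37 minutes.
Actual elapsed = 12 hours 37 minutes − 1:30 = 11 hours 7 minutes.

11 hours 7 minutes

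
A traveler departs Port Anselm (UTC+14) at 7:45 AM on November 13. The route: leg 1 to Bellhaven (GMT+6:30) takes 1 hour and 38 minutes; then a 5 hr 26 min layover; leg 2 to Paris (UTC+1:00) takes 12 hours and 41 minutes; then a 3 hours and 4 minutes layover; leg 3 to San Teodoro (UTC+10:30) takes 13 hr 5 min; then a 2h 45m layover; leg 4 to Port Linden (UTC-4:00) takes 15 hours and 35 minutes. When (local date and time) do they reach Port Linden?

7:59 PM on November 14

Convert departure to UTC: 7:45 AM − 14:00 = 5:45 PM UTC on Nov 12.
Add 1 hour 38 minutes leg 1 → 7:23 PM UTC.
Add 5 hours and 26 minutes layover in Bellhaven → 12:49 AM UTC (Nov 13).
Add 12 hours 41 minutes leg 2 → 1:30 PM UTC.
Add 3 hours and 4 minutes layover in Paris → 4:34 PM UTC.
Add 13 hours 5 minutes leg 3 → 5:39 AM UTC (Nov 14).
Add 2 hours and 45 minutes layover in San Teodoro → 8:24 AM UTC.
Add 15 hours and 35 minutes leg 4 → 11:59 PM UTC.
Port Linden is UTC−4:00, so local arrival = 11:59 PM − 4:00 = 7:59 PM on Nov 14.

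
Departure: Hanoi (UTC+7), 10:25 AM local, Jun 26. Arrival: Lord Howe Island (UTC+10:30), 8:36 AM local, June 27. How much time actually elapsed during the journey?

Departure in UTC: 10:25 AM − 7:00 = 3:25 AM on Jun 26.
Arrival in UTC: 8:36 AM − 10:30 = 10:06 PM on Jun 26.
Elapsed = 10:06 PM − 3:25 AM = 18 hours 41 minutes.

18 hours 41 minutes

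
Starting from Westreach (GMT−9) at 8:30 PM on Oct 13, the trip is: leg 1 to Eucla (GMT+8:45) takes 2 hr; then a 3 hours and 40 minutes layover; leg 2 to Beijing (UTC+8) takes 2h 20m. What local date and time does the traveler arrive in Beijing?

Convert departure to UTC: 8:30 PM + 9:00 = 5:30 AM UTC on Oct 14.
Add 2 hours leg 1 → 7:30 AM UTC.
Add 3 hours 40 minutes layover in Eucla → 11:10 AM UTC.
Add 2 hours 20 minutes leg 2 → 1:30 PM UTC.
Beijing is UTC+8:00, so local arrival = 1:30 PM + 8:00 = 9:30 PM on Oct 14.

9:30 PM on October 14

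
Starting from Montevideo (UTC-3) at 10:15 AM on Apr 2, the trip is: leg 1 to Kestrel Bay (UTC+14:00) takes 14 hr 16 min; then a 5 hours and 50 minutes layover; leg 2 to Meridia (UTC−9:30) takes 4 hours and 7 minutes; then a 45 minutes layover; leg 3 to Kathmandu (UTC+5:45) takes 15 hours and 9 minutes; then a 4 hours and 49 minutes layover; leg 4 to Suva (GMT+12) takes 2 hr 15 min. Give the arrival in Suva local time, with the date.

12:26 AM on April 5

Convert departure to UTC: 10:15 AM + 3:00 = 1:15 PM UTC on Apr 2.
Add 14 hours 16 minutes leg 1 → 3:31 AM UTC (Apr 3).
Add 5 hours and 50 minutes layover in Kestrel Bay → 9:21 AM UTC.
Add 4 hours and 7 minutes leg 2 → 1:28 PM UTC.
Add 45 minutes layover in Meridia → 2:13 PM UTC.
Add 15 hours and 9 minutes leg 3 → 5:22 AM UTC (Apr 4).
Add 4 hours 49 minutes layover in Kathmandu → 10:11 AM UTC.
Add 2 hours 15 minutes leg 4 → 12:26 PM UTC.
Suva is UTC+12:00, so local arrival = 12:26 PM + 12:00 = 12:26 AM on Apr 5.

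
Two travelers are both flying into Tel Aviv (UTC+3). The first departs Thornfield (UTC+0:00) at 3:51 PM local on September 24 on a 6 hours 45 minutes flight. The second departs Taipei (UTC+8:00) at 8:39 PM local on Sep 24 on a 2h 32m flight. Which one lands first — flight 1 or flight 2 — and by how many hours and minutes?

the second, by 7 hours 25 minutes

Flight 1 departs at 3:51 PM UTC (Sep 24).
+6 hours 45 minutes → arrive 10:36 PM UTC on Sep 24.
Flight 2 in UTC: 8:39 PM − 8:00 = 12:39 PM on Sep 24.
+2 hours 32 minutes → arrive 3:11 PM UTC on Sep 24.
Flight 2 lands earlier by 7 hours 25 minutes.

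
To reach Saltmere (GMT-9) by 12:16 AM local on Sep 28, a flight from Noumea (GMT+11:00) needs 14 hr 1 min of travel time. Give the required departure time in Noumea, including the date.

6:15 AM on September 28

Target arrival in UTC: 12:16 AM + 9:00 = 9:16 AM on Sep 28.
Subtract 14 hours and 1 minute → departure 7:15 PM UTC on Sep 27.
Noumea is UTC+11:00: 7:15 PM + 11:00 = 6:15 AM on Sep 28.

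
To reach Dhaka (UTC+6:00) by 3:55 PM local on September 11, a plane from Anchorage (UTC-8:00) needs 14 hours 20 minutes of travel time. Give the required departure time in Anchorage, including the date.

11:35 AM on September 10

Target arrival in UTC: 3:55 PM − 6:00 = 9:55 AM on Sep 11.
Subtract 14 hours 20 minutes → departure 7:35 PM UTC on Sep 10.
Anchorage is UTC−8:00: 7:35 PM − 8:00 = 11:35 AM on Sep 10.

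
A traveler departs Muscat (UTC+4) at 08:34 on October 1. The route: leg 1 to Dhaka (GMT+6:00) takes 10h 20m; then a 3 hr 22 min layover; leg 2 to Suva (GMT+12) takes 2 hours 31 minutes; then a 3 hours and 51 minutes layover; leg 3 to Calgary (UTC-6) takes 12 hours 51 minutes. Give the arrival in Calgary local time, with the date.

Convert departure to UTC: 08:34 − 4:00 = 04:34 UTC on Oct 1.
Add 10 hours and 20 minutes leg 1 → 14:54 UTC.
Add 3 hours and 22 minutes layover in Dhaka → 18:16 UTC.
Add 2 hours and 31 minutes leg 2 → 20:47 UTC.
Add 3 hours and 51 minutes layover in Suva → 00:38 UTC (Oct 2).
Add 12 hours and 51 minutes leg 3 → 13:29 UTC.
Calgary is UTC−6:00, so local arrival = 13:29 − 6:00 = 07:29 on Oct 2.

07:29 on October 2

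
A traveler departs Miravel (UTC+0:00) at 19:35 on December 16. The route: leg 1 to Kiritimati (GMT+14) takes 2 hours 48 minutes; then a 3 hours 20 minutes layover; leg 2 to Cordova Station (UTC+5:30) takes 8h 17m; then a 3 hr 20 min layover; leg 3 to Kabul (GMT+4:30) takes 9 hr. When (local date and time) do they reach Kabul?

Miravel is at UTC+0, so departure is already 19:35 UTC on Dec 16.
Add 2 hours and 48 minutes leg 1 → 22:23 UTC.
Add 3 hours and 20 minutes layover in Kiritimati → 01:43 UTC (Dec 17).
Add 8 hours and 17 minutes leg 2 → 10:00 UTC.
Add 3 hours 20 minutes layover in Cordova Station → 13:20 UTC.
Add 9 hours leg 3 → 22:20 UTC.
Kabul is UTC+4:30, so local arrival = 22:20 + 4:30 = 02:50 on Dec 18.

02:50 on December 18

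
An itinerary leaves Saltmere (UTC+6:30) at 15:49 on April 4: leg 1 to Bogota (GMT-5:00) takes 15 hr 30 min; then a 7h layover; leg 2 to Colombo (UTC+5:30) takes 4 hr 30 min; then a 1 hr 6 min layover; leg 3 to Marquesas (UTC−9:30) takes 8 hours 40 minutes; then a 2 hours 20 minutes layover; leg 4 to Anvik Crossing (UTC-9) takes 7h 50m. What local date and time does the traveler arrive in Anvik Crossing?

23:15 on Apr 5

Convert departure to UTC: 15:49 − 6:30 = 09:19 UTC on Apr 4.
Add 15 hours and 30 minutes leg 1 → 00:49 UTC (Apr 5).
Add 7 hours layover in Bogota → 07:49 UTC.
Add 4 hours and 30 minutes leg 2 → 12:19 UTC.
Add 1 hour 6 minutes layover in Colombo → 13:25 UTC.
Add 8 hours 40 minutes leg 3 → 22:05 UTC.
Add 2 hours 20 minutes layover in Marquesas → 00:25 UTC (Apr 6).
Add 7 hours 50 minutes leg 4 → 08:15 UTC.
Anvik Crossing is UTC−9:00, so local arrival = 08:15 − 9:00 = 23:15 on Apr 5.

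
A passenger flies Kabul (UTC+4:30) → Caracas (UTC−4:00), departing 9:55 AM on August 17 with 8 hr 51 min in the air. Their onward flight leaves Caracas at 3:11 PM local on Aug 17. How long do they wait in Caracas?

Convert departure to UTC: 9:55 AM − 4:30 = 5:25 AM UTC on Aug 17.
Add 8 hours and 51 minutes flight time → 2:16 PM UTC.
Caracas is UTC−4:00, so local arrival = 2:16 PM − 4:00 = 10:16 AM on Aug 17.
Layover = 3:11 PM − 10:16 AM = 4 hours 55 minutes.

4 hours 55 minutes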